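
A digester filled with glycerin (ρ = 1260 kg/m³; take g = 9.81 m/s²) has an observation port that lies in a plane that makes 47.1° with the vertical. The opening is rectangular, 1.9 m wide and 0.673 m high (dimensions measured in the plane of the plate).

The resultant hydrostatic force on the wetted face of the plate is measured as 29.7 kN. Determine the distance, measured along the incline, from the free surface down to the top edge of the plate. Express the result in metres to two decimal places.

y_top ≈ 2.42 m

γ = ρg = 1260 × 9.81 / 1000 = 12.3606 kN/m³.
A = 1.9 × 0.673 = 1.2787 m².
From F = γ·h_c·A, the centroid depth is h_c = 29.7/(12.3606 × 1.2787) = 1.87909 m.
The plate makes 47.1° with the vertical, i.e. θ = 90° − 47.1° = 42.9° to the horizontal. Measuring y along the incline from the free-surface line, vertical depth h = y·sinθ with sinθ = 0.680721.
Along the incline, y_c = h_c/sinθ = 1.87909/0.680721 = 2.76044 m.
The centroid lies 0.673/2 = 0.3365 m below the top edge, so the top edge sits at y_top = 2.76044 − 0.3365 = 2.42394 m along the incline.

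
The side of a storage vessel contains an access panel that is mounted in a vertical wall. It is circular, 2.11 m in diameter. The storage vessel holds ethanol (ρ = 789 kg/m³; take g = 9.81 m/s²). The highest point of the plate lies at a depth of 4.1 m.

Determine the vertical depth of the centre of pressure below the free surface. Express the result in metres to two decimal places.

h_p = 5.21 m

γ = ρg = 789 × 9.81 / 1000 = 7.74009 kN/m³.
The centroid is at the centre, 1.055 m below the top of the plate, so the centroid depth is h_c = 4.1 + 1.055 = 5.155 m.
A = π(1.055)² = 3.49667 m².
Resultant F = γ·h_c·A = 7.74009 × 5.155 × 3.49667 = 139.518 kN.
I_c = πr⁴/4 = π × 1.055⁴/4 = 0.972971 m⁴.
Centre of pressure: y_p = y_c + I_c/(y_c·A) = 5.155 + 0.972971/(5.155 × 3.49667) = 5.155 + 0.053978 = 5.20898 m along the plane.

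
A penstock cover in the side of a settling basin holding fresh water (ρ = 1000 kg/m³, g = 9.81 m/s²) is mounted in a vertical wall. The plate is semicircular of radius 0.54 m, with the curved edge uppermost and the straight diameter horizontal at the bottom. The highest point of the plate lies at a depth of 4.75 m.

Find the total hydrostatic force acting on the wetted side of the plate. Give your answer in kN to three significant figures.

F ≈ 22.7 kN

γ = ρg = 1000 × 9.81 = 9810 N/m³ = 9.81 kN/m³.
The centroid lies 4r/(3π) = 0.229183 m above the diameter, so r − 4r/(3π) = 0.54 − 0.229183 = 0.310817 m below the topmost point, so the centroid depth is h_c = 4.75 + 0.310817 = 5.06082 m.
A = πr²/2 = π × 0.54²/2 = 0.458044 m².
Resultant F = γ·h_c·A = 9.81 × 5.06082 × 0.458044 = 22.7403 kN.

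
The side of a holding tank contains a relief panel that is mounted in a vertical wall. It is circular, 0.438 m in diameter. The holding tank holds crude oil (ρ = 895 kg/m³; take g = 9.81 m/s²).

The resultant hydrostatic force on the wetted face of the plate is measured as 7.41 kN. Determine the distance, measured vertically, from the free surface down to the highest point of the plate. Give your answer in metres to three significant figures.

γ = ρg = 895 × 9.81 / 1000 = 8.77995 kN/m³.
A = π(0.219)² = 0.150674 m².
From F = γ·h_c·A, the centroid depth is h_c = 7.41/(8.77995 × 0.150674) = 5.60129 m.
The centroid is at the centre, 0.219 m below the top of the plate, so the highest point sits at h_top = 5.60129 − 0.219 = 5.38229 m below the surface.

d_top ≈ 5.38 m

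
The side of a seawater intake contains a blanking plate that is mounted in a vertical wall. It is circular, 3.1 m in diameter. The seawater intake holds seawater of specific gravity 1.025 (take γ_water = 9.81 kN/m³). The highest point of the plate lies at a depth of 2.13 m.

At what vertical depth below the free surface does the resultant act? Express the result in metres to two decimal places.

γ = 1.025 × 9.81 = 10.05525 kN/m³.
The centroid is at the centre, 1.55 m below the top of the plate, so the centroid depth is h_c = 2.13 + 1.55 = 3.68 m.
A = π(1.55)² = 7.54768 m².
Resultant F = γ·h_c·A = 10.05525 × 3.68 × 7.54768 = 279.289 kN.
I_c = πr⁴/4 = π × 1.55⁴/4 = 4.53332 m⁴.
Centre of pressure: y_p = y_c + I_c/(y_c·A) = 3.68 + 4.53332/(3.68 × 7.54768) = 3.68 + 0.163213 = 3.84321 m along the plane.

h_p = 3.84 m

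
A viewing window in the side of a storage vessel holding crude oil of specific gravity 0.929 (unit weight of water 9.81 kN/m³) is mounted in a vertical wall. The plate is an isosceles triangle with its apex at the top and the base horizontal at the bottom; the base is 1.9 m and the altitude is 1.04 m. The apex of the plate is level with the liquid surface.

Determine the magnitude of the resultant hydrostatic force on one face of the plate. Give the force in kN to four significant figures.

F ≈ 6.243 kN

γ = 0.929 × 9.81 = 9.11349 kN/m³.
With the apex up, the centroid sits 2h/3 = 2 × 1.04/3 = 0.693333 m below the apex, so the centroid depth is h_c = 0.693333 m.
A = ½ × 1.9 × 1.04 = 0.988 m².
Resultant F = γ·h_c·A = 9.11349 × 0.693333 × 0.988 = 6.24286 kN.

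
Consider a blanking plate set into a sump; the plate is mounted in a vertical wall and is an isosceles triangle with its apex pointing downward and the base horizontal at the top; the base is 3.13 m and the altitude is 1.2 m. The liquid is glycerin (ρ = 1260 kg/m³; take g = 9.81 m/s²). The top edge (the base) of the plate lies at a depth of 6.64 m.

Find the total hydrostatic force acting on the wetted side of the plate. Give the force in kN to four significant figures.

γ = ρg = 1260 × 9.81 / 1000 = 12.3606 kN/m³.
With the apex down, the centroid sits h/3 = 1.2/3 = 0.4 m below the base (the top edge), so the centroid depth is h_c = 6.64 + 0.4 = 7.04 m.
A = ½ × 3.13 × 1.2 = 1.878 m².
Resultant F = γ·h_c·A = 12.3606 × 7.04 × 1.878 = 163.421 kN.

F ≈ 163.4 kN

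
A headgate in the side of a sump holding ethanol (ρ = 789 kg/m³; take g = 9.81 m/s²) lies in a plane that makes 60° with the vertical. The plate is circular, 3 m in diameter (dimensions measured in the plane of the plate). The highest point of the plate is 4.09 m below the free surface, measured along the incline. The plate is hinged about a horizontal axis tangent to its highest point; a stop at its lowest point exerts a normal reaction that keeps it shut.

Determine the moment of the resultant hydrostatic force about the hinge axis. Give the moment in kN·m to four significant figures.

M ≈ 244.8 kN·m

γ = ρg = 789 × 9.81 / 1000 = 7.74009 kN/m³.
The plate makes 60° with the vertical, i.e. θ = 90° − 60° = 30° to the horizontal. Measuring y along the incline from the free-surface line, vertical depth h = y·sinθ with sinθ = 0.500000.
The centroid is at the centre, 1.5 m below the top of the plate, so y_c = 4.09 + 1.5 = 5.59 m and h_c = 5.59 × 0.500000 = 2.795 m.
A = π(1.5)² = 7.06858 m².
Resultant F = γ·h_c·A = 7.74009 × 2.795 × 7.06858 = 152.918 kN.
I_c = πr⁴/4 = π × 1.5⁴/4 = 3.97608 m⁴.
Centre of pressure: y_p = y_c + I_c/(y_c·A) = 5.59 + 3.97608/(5.59 × 7.06858) = 5.59 + 0.100626 = 5.69063 m along the plane.
The resultant acts 1.5 + 0.100626 = 1.60063 m (along the plate) below the hinge at the top edge, so the moment about the hinge is M = F × 1.60063 = 152.918 × 1.60063 = 244.765 kN·m.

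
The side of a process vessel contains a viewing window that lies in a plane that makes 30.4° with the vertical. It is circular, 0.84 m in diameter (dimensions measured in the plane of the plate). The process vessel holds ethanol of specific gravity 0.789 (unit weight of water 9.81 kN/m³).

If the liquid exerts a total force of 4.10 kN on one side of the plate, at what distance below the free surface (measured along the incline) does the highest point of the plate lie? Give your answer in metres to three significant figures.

γ = 0.789 × 9.81 = 7.74009 kN/m³.
A = π(0.42)² = 0.554177 m².
From F = γ·h_c·A, the centroid depth is h_c = 4.10/(7.74009 × 0.554177) = 0.955849 m.
The plate makes 30.4° with the vertical, i.e. θ = 90° − 30.4° = 59.6° to the horizontal. Measuring y along the incline from the free-surface line, vertical depth h = y·sinθ with sinθ = 0.862514.
Along the incline, y_c = h_c/sinθ = 0.955849/0.862514 = 1.10821 m.
The centroid is at the centre, 0.42 m below the top of the plate, so the highest point sits at y_top = 1.10821 − 0.42 = 0.68821 m along the incline.

y_top ≈ 0.688 m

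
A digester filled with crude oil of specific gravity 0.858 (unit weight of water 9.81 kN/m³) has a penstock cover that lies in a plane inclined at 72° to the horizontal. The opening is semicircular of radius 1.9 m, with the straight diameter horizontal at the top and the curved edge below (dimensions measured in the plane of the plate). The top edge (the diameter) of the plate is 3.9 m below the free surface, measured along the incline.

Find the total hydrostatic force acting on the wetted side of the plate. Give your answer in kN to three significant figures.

γ = 0.858 × 9.81 = 8.41698 kN/m³.
Let θ = 72° be the plate's angle to the horizontal; measure y along the incline from where the plane meets the free surface. Vertical depth h = y·sinθ with sinθ = 0.951057.
The centroid of a semicircle lies 4r/(3π) = 0.806385 m from the diameter, here below the top edge, so y_c = 3.9 + 0.806385 = 4.70639 m and h_c = 4.70639 × 0.951057 = 4.47605 m.
A = πr²/2 = π × 1.9²/2 = 5.67057 m².
Resultant F = γ·h_c·A = 8.41698 × 4.47605 × 5.67057 = 213.638 kN.

F ≈ 214 kN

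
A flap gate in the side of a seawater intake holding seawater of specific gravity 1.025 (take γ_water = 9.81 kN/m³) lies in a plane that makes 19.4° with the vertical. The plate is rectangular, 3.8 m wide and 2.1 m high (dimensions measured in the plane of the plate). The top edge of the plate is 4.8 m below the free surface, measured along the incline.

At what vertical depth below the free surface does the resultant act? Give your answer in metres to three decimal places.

h_p = 5.577 m

γ = 1.025 × 9.81 = 10.05525 kN/m³.
The plate makes 19.4° with the vertical, i.e. θ = 90° − 19.4° = 70.6° to the horizontal. Measuring y along the incline from the free-surface line, vertical depth h = y·sinθ with sinθ = 0.943223.
The centroid lies 2.1/2 = 1.05 m below the top edge, so y_c = 4.8 + 1.05 = 5.85 m and h_c = 5.85 × 0.943223 = 5.51785 m.
A = 3.8 × 2.1 = 7.98 m².
Resultant F = γ·h_c·A = 10.05525 × 5.51785 × 7.98 = 442.757 kN.
I_c = b·h³/12 = 3.8 × 2.1³/12 = 2.93265 m⁴.
Centre of pressure: y_p = y_c + I_c/(y_c·A) = 5.85 + 2.93265/(5.85 × 7.98) = 5.85 + 0.0628205 = 5.91282 m along the plane.
Vertically, h_p = y_p·sinθ = 5.91282 × 0.943223 = 5.57711 m.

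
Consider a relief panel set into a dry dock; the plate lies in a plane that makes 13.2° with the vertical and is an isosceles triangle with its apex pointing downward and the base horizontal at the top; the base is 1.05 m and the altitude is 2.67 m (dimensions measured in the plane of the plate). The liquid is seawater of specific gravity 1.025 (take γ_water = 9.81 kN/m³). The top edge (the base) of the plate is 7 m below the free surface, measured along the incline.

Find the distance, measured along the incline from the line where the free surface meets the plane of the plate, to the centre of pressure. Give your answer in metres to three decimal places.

γ = 1.025 × 9.81 = 10.05525 kN/m³.
The plate makes 13.2° with the vertical, i.e. θ = 90° − 13.2° = 76.8° to the horizontal. Measuring y along the incline from the free-surface line, vertical depth h = y·sinθ with sinθ = 0.973579.
With the apex down, the centroid sits h/3 = 2.67/3 = 0.89 m below the base (the top edge), so y_c = 7 + 0.89 = 7.89 m and h_c = 7.89 × 0.973579 = 7.68154 m.
A = ½ × 1.05 × 2.67 = 1.40175 m².
Resultant F = γ·h_c·A = 10.05525 × 7.68154 × 1.40175 = 108.271 kN.
I_c = b·h³/36 = 1.05 × 2.67³/36 = 0.555163 m⁴.
Centre of pressure: y_p = y_c + I_c/(y_c·A) = 7.89 + 0.555163/(7.89 × 1.40175) = 7.89 + 0.0501964 = 7.9402 m along the plane.

y_p = 7.940 m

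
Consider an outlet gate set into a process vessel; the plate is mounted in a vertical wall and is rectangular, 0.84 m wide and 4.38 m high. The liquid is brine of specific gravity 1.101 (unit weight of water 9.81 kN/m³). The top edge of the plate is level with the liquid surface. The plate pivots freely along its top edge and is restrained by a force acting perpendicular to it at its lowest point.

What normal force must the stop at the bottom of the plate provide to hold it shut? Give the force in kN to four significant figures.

P ≈ 58.02 kN

γ = 1.101 × 9.81 = 10.80081 kN/m³.
The centroid lies 4.38/2 = 2.19 m below the top edge, so the centroid depth is h_c = 2.19 m.
A = 0.84 × 4.38 = 3.6792 m².
Resultant F = γ·h_c·A = 10.80081 × 2.19 × 3.6792 = 87.027 kN.
I_c = b·h³/12 = 0.84 × 4.38³/12 = 5.88194 m⁴.
Centre of pressure: y_p = y_c + I_c/(y_c·A) = 2.19 + 5.88194/(2.19 × 3.6792) = 2.19 + 0.73 = 2.92 m along the plane.
The resultant acts 2.19 + 0.73 = 2.92 m (along the plate) below the hinge at the top edge, so the moment about the hinge is M = F × 2.92 = 87.027 × 2.92 = 254.119 kN·m.
A normal force at the bottom, 4.38 m from the hinge, must supply this moment: P = 254.119/4.38 = 58.018 kN.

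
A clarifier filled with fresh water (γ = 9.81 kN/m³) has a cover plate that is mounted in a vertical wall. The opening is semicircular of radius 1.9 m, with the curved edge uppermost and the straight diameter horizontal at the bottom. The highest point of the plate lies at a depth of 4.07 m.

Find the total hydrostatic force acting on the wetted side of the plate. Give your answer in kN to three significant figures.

F ≈ 287 kN

γ = 9.81 kN/m³.
The centroid lies 4r/(3π) = 0.806385 m above the diameter, so r − 4r/(3π) = 1.9 − 0.806385 = 1.09361 m below the topmost point, so the centroid depth is h_c = 4.07 + 1.09361 = 5.16361 m.
A = πr²/2 = π × 1.9²/2 = 5.67057 m².
Resultant F = γ·h_c·A = 9.81 × 5.16361 × 5.67057 = 287.243 kN.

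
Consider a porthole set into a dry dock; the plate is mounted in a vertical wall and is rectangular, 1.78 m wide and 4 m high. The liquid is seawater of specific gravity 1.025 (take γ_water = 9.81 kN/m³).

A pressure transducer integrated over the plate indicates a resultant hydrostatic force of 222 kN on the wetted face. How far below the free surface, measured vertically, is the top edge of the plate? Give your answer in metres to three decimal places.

d_top ≈ 1.101 m

γ = 1.025 × 9.81 = 10.05525 kN/m³.
A = 1.78 × 4 = 7.12 m².
From F = γ·h_c·A, the centroid depth is h_c = 222/(10.05525 × 7.12) = 3.10085 m.
The centroid lies 4/2 = 2 m below the top edge, so the top edge sits at h_top = 3.10085 − 2 = 1.10085 m below the surface.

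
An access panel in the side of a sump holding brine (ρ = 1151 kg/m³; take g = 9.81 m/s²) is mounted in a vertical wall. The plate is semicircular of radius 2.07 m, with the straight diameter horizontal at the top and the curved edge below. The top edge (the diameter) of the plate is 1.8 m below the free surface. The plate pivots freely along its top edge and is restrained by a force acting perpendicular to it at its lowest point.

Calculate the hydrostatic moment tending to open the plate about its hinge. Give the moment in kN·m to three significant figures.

γ = ρg = 1151 × 9.81 / 1000 = 11.29131 kN/m³.
The centroid of a semicircle lies 4r/(3π) = 0.878535 m from the diameter, here below the top edge, so the centroid depth is h_c = 1.8 + 0.878535 = 2.67854 m.
A = πr²/2 = π × 2.07²/2 = 6.73071 m².
Resultant F = γ·h_c·A = 11.29131 × 2.67854 × 6.73071 = 203.565 kN.
I_c = (π/8 − 8/(9π))·r⁴ = 0.109757 × 2.07⁴ = 2.01518 m⁴.
Centre of pressure: y_p = y_c + I_c/(y_c·A) = 2.67854 + 2.01518/(2.67854 × 6.73071) = 2.67854 + 0.111778 = 2.79032 m along the plane.
The resultant acts 0.878535 + 0.111778 = 0.990313 m (along the plate) below the hinge at the top edge, so the moment about the hinge is M = F × 0.990313 = 203.565 × 0.990313 = 201.593 kN·m.

M ≈ 202 kN·m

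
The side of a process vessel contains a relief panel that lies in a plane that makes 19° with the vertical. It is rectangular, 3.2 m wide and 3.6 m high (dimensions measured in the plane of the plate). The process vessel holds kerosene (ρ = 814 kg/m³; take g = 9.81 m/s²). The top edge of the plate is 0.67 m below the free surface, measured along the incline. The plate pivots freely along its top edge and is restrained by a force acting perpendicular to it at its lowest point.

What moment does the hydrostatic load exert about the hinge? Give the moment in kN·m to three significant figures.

M ≈ 481 kN·m

γ = ρg = 814 × 9.81 / 1000 = 7.98534 kN/m³.
The plate makes 19° with the vertical, i.e. θ = 90° − 19° = 71° to the horizontal. Measuring y along the incline from the free-surface line, vertical depth h = y·sinθ with sinθ = 0.945519.
The centroid lies 3.6/2 = 1.8 m below the top edge, so y_c = 0.67 + 1.8 = 2.47 m and h_c = 2.47 × 0.945519 = 2.33543 m.
A = 3.2 × 3.6 = 11.52 m².
Resultant F = γ·h_c·A = 7.98534 × 2.33543 × 11.52 = 214.839 kN.
I_c = b·h³/12 = 3.2 × 3.6³/12 = 12.4416 m⁴.
Centre of pressure: y_p = y_c + I_c/(y_c·A) = 2.47 + 12.4416/(2.47 × 11.52) = 2.47 + 0.437247 = 2.90725 m along the plane.
The resultant acts 1.8 + 0.437247 = 2.23725 m (along the plate) below the hinge at the top edge, so the moment about the hinge is M = F × 2.23725 = 214.839 × 2.23725 = 480.649 kN·m.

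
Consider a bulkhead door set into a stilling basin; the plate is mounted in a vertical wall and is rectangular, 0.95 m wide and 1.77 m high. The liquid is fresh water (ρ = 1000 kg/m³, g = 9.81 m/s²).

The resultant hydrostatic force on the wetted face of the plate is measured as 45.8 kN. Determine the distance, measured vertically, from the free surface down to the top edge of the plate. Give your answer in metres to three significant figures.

d_top ≈ 1.89 m

γ = ρg = 1000 × 9.81 = 9810 N/m³ = 9.81 kN/m³.
A = 0.95 × 1.77 = 1.6815 m².
From F = γ·h_c·A, the centroid depth is h_c = 45.8/(9.81 × 1.6815) = 2.77651 m.
The centroid lies 1.77/2 = 0.885 m below the top edge, so the top edge sits at h_top = 2.77651 − 0.885 = 1.89151 m below the surface.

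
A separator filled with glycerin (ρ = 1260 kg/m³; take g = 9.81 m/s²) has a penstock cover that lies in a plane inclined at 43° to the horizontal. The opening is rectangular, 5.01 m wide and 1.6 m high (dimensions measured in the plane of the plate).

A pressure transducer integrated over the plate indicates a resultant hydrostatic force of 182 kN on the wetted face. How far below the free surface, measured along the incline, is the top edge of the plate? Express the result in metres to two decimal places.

γ = ρg = 1260 × 9.81 / 1000 = 12.3606 kN/m³.
A = 5.01 × 1.6 = 8.016 m².
From F = γ·h_c·A, the centroid depth is h_c = 182/(12.3606 × 8.016) = 1.83685 m.
Let θ = 43° be the plate's angle to the horizontal; measure y along the incline from where the plane meets the free surface. Vertical depth h = y·sinθ with sinθ = 0.681998.
Along the incline, y_c = h_c/sinθ = 1.83685/0.681998 = 2.69334 m.
The centroid lies 1.6/2 = 0.8 m below the top edge, so the top edge sits at y_top = 2.69334 − 0.8 = 1.89334 m along the incline.

y_top ≈ 1.89 m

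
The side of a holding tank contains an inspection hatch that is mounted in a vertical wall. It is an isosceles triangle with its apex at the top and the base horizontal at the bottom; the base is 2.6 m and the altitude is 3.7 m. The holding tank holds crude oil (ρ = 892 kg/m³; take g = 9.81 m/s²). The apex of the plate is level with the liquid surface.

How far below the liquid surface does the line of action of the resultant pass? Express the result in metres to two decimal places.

h_p = 2.78 m

γ = ρg = 892 × 9.81 / 1000 = 8.75052 kN/m³.
With the apex up, the centroid sits 2h/3 = 2 × 3.7/3 = 2.46667 m below the apex, so the centroid depth is h_c = 2.46667 m.
A = ½ × 2.6 × 3.7 = 4.81 m².
Resultant F = γ·h_c·A = 8.75052 × 2.46667 × 4.81 = 103.822 kN.
I_c = b·h³/36 = 2.6 × 3.7³/36 = 3.65827 m⁴.
Centre of pressure: y_p = y_c + I_c/(y_c·A) = 2.46667 + 3.65827/(2.46667 × 4.81) = 2.46667 + 0.308333 = 2.775 m along the plane.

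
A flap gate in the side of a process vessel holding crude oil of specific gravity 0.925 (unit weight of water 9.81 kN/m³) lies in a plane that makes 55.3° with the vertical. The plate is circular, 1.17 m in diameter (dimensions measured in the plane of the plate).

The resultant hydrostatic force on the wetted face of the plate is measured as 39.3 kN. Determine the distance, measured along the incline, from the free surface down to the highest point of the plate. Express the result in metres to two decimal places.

y_top ≈ 6.49 m

γ = 0.925 × 9.81 = 9.07425 kN/m³.
A = π(0.585)² = 1.07513 m².
From F = γ·h_c·A, the centroid depth is h_c = 39.3/(9.07425 × 1.07513) = 4.02829 m.
The plate makes 55.3° with the vertical, i.e. θ = 90° − 55.3° = 34.7° to the horizontal. Measuring y along the incline from the free-surface line, vertical depth h = y·sinθ with sinθ = 0.569280.
Along the incline, y_c = h_c/sinθ = 4.02829/0.569280 = 7.07611 m.
The centroid is at the centre, 0.585 m below the top of the plate, so the highest point sits at y_top = 7.07611 − 0.585 = 6.49111 m along the incline.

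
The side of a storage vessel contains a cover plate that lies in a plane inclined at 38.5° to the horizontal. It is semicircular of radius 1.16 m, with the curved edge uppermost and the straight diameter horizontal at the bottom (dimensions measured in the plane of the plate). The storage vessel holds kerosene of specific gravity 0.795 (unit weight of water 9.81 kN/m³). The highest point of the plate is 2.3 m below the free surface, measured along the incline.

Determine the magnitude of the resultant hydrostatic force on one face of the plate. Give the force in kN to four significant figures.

F ≈ 30.45 kN

γ = 0.795 × 9.81 = 7.79895 kN/m³.
Let θ = 38.5° be the plate's angle to the horizontal; measure y along the incline from where the plane meets the free surface. Vertical depth h = y·sinθ with sinθ = 0.622515.
The centroid lies 4r/(3π) = 0.492319 m above the diameter, so r − 4r/(3π) = 1.16 − 0.492319 = 0.667681 m below the topmost point, so y_c = 2.3 + 0.667681 = 2.96768 m and h_c = 2.96768 × 0.622515 = 1.84743 m.
A = πr²/2 = π × 1.16²/2 = 2.11366 m².
Resultant F = γ·h_c·A = 7.79895 × 1.84743 × 2.11366 = 30.4536 kN.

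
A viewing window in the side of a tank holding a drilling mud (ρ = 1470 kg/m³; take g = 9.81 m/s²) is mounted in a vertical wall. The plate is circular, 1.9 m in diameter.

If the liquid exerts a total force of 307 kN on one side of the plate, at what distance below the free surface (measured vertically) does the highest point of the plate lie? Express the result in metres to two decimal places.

γ = ρg = 1470 × 9.81 / 1000 = 14.4207 kN/m³.
A = π(0.95)² = 2.83529 m².
From F = γ·h_c·A, the centroid depth is h_c = 307/(14.4207 × 2.83529) = 7.50852 m.
The centroid is at the centre, 0.95 m below the top of the plate, so the highest point sits at h_top = 7.50852 − 0.95 = 6.55852 m below the surface.

d_top ≈ 6.56 m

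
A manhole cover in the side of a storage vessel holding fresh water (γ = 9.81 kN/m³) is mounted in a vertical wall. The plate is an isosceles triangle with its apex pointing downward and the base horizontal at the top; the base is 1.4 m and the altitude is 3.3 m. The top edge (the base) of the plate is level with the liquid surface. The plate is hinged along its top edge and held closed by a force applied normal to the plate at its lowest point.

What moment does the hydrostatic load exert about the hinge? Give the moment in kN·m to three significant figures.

M ≈ 41.1 kN·m

γ = 9.81 kN/m³.
With the apex down, the centroid sits h/3 = 3.3/3 = 1.1 m below the base (the top edge), so the centroid depth is h_c = 1.1 m.
A = ½ × 1.4 × 3.3 = 2.31 m².
Resultant F = γ·h_c·A = 9.81 × 1.1 × 2.31 = 24.9272 kN.
I_c = b·h³/36 = 1.4 × 3.3³/36 = 1.39755 m⁴.
Centre of pressure: y_p = y_c + I_c/(y_c·A) = 1.1 + 1.39755/(1.1 × 2.31) = 1.1 + 0.55 = 1.65 m along the plane.
The resultant acts 1.1 + 0.55 = 1.65 m (along the plate) below the hinge at the top edge, so the moment about the hinge is M = F × 1.65 = 24.9272 × 1.65 = 41.1299 kN·m.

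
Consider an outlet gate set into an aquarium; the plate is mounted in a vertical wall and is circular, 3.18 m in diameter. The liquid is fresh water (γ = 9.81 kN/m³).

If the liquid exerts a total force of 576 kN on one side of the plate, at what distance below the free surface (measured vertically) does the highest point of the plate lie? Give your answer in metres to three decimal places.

d_top ≈ 5.803 m

γ = 9.81 kN/m³.
A = π(1.59)² = 7.94226 m².
From F = γ·h_c·A, the centroid depth is h_c = 576/(9.81 × 7.94226) = 7.39281 m.
The centroid is at the centre, 1.59 m below the top of the plate, so the highest point sits at h_top = 7.39281 − 1.59 = 5.80281 m below the surface.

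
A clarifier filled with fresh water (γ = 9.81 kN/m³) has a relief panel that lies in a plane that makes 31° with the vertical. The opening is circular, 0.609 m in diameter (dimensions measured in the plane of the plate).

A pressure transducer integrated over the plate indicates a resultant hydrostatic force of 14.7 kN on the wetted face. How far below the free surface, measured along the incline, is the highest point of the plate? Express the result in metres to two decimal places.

γ = 9.81 kN/m³.
A = π(0.3045)² = 0.291289 m².
From F = γ·h_c·A, the centroid depth is h_c = 14.7/(9.81 × 0.291289) = 5.14428 m.
The plate makes 31° with the vertical, i.e. θ = 90° − 31° = 59° to the horizontal. Measuring y along the incline from the free-surface line, vertical depth h = y·sinθ with sinθ = 0.857167.
Along the incline, y_c = h_c/sinθ = 5.14428/0.857167 = 6.00149 m.
The centroid is at the centre, 0.3045 m below the top of the plate, so the highest point sits at y_top = 6.00149 − 0.3045 = 5.69699 m along the incline.

y_top ≈ 5.70 m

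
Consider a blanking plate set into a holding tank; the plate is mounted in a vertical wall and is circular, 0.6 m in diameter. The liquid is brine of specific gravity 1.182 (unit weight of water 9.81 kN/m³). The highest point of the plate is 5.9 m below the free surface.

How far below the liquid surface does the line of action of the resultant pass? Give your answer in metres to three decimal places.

h_p = 6.204 m

γ = 1.182 × 9.81 = 11.59542 kN/m³.
The centroid is at the centre, 0.3 m below the top of the plate, so the centroid depth is h_c = 5.9 + 0.3 = 6.2 m.
A = π(0.3)² = 0.282743 m².
Resultant F = γ·h_c·A = 11.59542 × 6.2 × 0.282743 = 20.3268 kN.
I_c = πr⁴/4 = π × 0.3⁴/4 = 0.00636173 m⁴.
Centre of pressure: y_p = y_c + I_c/(y_c·A) = 6.2 + 0.00636173/(6.2 × 0.282743) = 6.2 + 0.00362904 = 6.20363 m along the plane.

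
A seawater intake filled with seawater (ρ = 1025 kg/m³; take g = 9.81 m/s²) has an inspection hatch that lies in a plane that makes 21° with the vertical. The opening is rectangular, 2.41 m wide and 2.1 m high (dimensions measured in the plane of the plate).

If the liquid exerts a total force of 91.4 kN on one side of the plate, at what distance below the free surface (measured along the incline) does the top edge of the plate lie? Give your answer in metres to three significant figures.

γ = ρg = 1025 × 9.81 / 1000 = 10.05525 kN/m³.
A = 2.41 × 2.1 = 5.061 m².
From F = γ·h_c·A, the centroid depth is h_c = 91.4/(10.05525 × 5.061) = 1.79604 m.
The plate makes 21° with the vertical, i.e. θ = 90° − 21° = 69° to the horizontal. Measuring y along the incline from the free-surface line, vertical depth h = y·sinθ with sinθ = 0.933580.
Along the incline, y_c = h_c/sinθ = 1.79604/0.933580 = 1.92382 m.
The centroid lies 2.1/2 = 1.05 m below the top edge, so the top edge sits at y_top = 1.92382 − 1.05 = 0.87382 m along the incline.

y_top ≈ 0.874 m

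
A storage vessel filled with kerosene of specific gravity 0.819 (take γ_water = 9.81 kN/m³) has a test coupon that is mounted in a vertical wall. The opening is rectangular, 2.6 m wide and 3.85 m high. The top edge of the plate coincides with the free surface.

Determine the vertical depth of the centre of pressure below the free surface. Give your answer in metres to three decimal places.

h_p = 2.567 m

γ = 0.819 × 9.81 = 8.03439 kN/m³.
The centroid lies 3.85/2 = 1.925 m below the top edge, so the centroid depth is h_c = 1.925 m.
A = 2.6 × 3.85 = 10.01 m².
Resultant F = γ·h_c·A = 8.03439 × 1.925 × 10.01 = 154.817 kN.
I_c = b·h³/12 = 2.6 × 3.85³/12 = 12.3644 m⁴.
Centre of pressure: y_p = y_c + I_c/(y_c·A) = 1.925 + 12.3644/(1.925 × 10.01) = 1.925 + 0.641665 = 2.56666 m along the plane.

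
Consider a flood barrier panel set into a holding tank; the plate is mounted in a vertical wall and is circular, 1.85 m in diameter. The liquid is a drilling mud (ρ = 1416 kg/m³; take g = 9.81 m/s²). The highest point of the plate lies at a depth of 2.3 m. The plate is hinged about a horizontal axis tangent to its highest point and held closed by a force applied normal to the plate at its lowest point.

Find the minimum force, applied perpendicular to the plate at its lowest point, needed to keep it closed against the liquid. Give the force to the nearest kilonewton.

γ = ρg = 1416 × 9.81 / 1000 = 13.89096 kN/m³.
The centroid is at the centre, 0.925 m below the top of the plate, so the centroid depth is h_c = 2.3 + 0.925 = 3.225 m.
A = π(0.925)² = 2.68803 m².
Resultant F = γ·h_c·A = 13.89096 × 3.225 × 2.68803 = 120.419 kN.
I_c = πr⁴/4 = π × 0.925⁴/4 = 0.574985 m⁴.
Centre of pressure: y_p = y_c + I_c/(y_c·A) = 3.225 + 0.574985/(3.225 × 2.68803) = 3.225 + 0.0663274 = 3.29133 m along the plane.
The resultant acts 0.925 + 0.0663274 = 0.991327 m (along the plate) below the hinge at the top edge, so the moment about the hinge is M = F × 0.991327 = 120.419 × 0.991327 = 119.375 kN·m.
A normal force at the bottom, 1.85 m from the hinge, must supply this moment: P = 119.375/1.85 = 64.527 kN.

P ≈ 65 kN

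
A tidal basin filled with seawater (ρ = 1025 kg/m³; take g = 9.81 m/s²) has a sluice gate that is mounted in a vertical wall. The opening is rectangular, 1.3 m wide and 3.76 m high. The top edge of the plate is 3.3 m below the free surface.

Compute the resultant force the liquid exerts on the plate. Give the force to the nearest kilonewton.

γ = ρg = 1025 × 9.81 / 1000 = 10.05525 kN/m³.
The centroid lies 3.76/2 = 1.88 m below the top edge, so the centroid depth is h_c = 3.3 + 1.88 = 5.18 m.
A = 1.3 × 3.76 = 4.888 m².
Resultant F = γ·h_c·A = 10.05525 × 5.18 × 4.888 = 254.597 kN.

F ≈ 255 kN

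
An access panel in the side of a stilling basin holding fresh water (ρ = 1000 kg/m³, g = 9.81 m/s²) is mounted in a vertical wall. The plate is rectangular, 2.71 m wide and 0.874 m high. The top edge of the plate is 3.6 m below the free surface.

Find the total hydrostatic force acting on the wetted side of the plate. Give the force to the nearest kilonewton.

F ≈ 94 kN

γ = ρg = 1000 × 9.81 = 9810 N/m³ = 9.81 kN/m³.
The centroid lies 0.874/2 = 0.437 m below the top edge, so the centroid depth is h_c = 3.6 + 0.437 = 4.037 m.
A = 2.71 × 0.874 = 2.36854 m².
Resultant F = γ·h_c·A = 9.81 × 4.037 × 2.36854 = 93.8012 kN.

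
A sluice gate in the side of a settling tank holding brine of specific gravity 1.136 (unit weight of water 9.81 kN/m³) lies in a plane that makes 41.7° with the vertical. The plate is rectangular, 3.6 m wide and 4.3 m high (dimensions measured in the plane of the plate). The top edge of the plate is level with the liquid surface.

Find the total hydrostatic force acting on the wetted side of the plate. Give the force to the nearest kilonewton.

F ≈ 277 kN

γ = 1.136 × 9.81 = 11.14416 kN/m³.
The plate makes 41.7° with the vertical, i.e. θ = 90° − 41.7° = 48.3° to the horizontal. Measuring y along the incline from the free-surface line, vertical depth h = y·sinθ with sinθ = 0.746638.
The centroid lies 4.3/2 = 2.15 m below the top edge, so y_c = 2.15 m and h_c = 2.15 × 0.746638 = 1.60527 m.
A = 3.6 × 4.3 = 15.48 m².
Resultant F = γ·h_c·A = 11.14416 × 1.60527 × 15.48 = 276.928 kN.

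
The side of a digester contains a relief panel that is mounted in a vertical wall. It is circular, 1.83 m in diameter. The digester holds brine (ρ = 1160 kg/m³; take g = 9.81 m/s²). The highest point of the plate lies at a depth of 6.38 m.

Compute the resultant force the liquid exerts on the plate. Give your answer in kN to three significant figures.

γ = ρg = 1160 × 9.81 / 1000 = 11.3796 kN/m³.
The centroid is at the centre, 0.915 m below the top of the plate, so the centroid depth is h_c = 6.38 + 0.915 = 7.295 m.
A = π(0.915)² = 2.63022 m².
Resultant F = γ·h_c·A = 11.3796 × 7.295 × 2.63022 = 218.346 kN.

F ≈ 218 kN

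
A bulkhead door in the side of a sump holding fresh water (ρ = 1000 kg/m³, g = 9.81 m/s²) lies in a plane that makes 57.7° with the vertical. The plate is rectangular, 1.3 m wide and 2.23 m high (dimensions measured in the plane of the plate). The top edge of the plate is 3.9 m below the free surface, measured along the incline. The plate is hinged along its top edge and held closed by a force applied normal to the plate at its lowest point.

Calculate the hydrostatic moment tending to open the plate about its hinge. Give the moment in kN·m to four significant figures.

γ = ρg = 1000 × 9.81 = 9810 N/m³ = 9.81 kN/m³.
The plate makes 57.7° with the vertical, i.e. θ = 90° − 57.7° = 32.3° to the horizontal. Measuring y along the incline from the free-surface line, vertical depth h = y·sinθ with sinθ = 0.534352.
The centroid lies 2.23/2 = 1.115 m below the top edge, so y_c = 3.9 + 1.115 = 5.015 m and h_c = 5.015 × 0.534352 = 2.67978 m.
A = 1.3 × 2.23 = 2.899 m².
Resultant F = γ·h_c·A = 9.81 × 2.67978 × 2.899 = 76.2108 kN.
I_c = b·h³/12 = 1.3 × 2.23³/12 = 1.20137 m⁴.
Centre of pressure: y_p = y_c + I_c/(y_c·A) = 5.015 + 1.20137/(5.015 × 2.899) = 5.015 + 0.0826338 = 5.09763 m along the plane.
The resultant acts 1.115 + 0.0826338 = 1.19763 m (along the plate) below the hinge at the top edge, so the moment about the hinge is M = F × 1.19763 = 76.2108 × 1.19763 = 91.2723 kN·m.

M ≈ 91.27 kN·m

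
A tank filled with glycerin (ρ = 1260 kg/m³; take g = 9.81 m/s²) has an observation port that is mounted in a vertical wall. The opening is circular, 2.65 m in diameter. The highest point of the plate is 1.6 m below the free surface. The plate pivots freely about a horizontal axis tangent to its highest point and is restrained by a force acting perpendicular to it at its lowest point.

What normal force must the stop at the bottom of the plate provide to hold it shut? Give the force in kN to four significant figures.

P ≈ 111.0 kN

γ = ρg = 1260 × 9.81 / 1000 = 12.3606 kN/m³.
The centroid is at the centre, 1.325 m below the top of the plate, so the centroid depth is h_c = 1.6 + 1.325 = 2.925 m.
A = π(1.325)² = 5.51546 m².
Resultant F = γ·h_c·A = 12.3606 × 2.925 × 5.51546 = 199.41 kN.
I_c = πr⁴/4 = π × 1.325⁴/4 = 2.42077 m⁴.
Centre of pressure: y_p = y_c + I_c/(y_c·A) = 2.925 + 2.42077/(2.925 × 5.51546) = 2.925 + 0.150053 = 3.07505 m along the plane.
The resultant acts 1.325 + 0.150053 = 1.47505 m (along the plate) below the hinge at the top edge, so the moment about the hinge is M = F × 1.47505 = 199.41 × 1.47505 = 294.14 kN·m.
A normal force at the bottom, 2.65 m from the hinge, must supply this moment: P = 294.14/2.65 = 110.996 kN.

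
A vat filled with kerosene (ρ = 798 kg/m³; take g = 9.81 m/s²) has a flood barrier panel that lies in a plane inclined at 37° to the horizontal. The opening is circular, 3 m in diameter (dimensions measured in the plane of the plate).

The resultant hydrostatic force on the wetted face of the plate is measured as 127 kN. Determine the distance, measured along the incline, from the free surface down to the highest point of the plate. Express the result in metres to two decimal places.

γ = ρg = 798 × 9.81 / 1000 = 7.82838 kN/m³.
A = π(1.5)² = 7.06858 m².
From F = γ·h_c·A, the centroid depth is h_c = 127/(7.82838 × 7.06858) = 2.29509 m.
Let θ = 37° be the plate's angle to the horizontal; measure y along the incline from where the plane meets the free surface. Vertical depth h = y·sinθ with sinθ = 0.601815.
Along the incline, y_c = h_c/sinθ = 2.29509/0.601815 = 3.81361 m.
The centroid is at the centre, 1.5 m below the top of the plate, so the highest point sits at y_top = 3.81361 − 1.5 = 2.31361 m along the incline.

y_top ≈ 2.31 m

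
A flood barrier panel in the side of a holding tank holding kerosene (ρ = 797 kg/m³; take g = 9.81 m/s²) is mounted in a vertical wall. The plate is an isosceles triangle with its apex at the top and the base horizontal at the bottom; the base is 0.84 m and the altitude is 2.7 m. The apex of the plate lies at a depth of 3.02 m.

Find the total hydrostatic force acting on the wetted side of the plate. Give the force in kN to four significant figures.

γ = ρg = 797 × 9.81 / 1000 = 7.81857 kN/m³.
With the apex up, the centroid sits 2h/3 = 2 × 2.7/3 = 1.8 m below the apex, so the centroid depth is h_c = 3.02 + 1.8 = 4.82 m.
A = ½ × 0.84 × 2.7 = 1.134 m².
Resultant F = γ·h_c·A = 7.81857 × 4.82 × 1.134 = 42.7354 kN.

F ≈ 42.74 kN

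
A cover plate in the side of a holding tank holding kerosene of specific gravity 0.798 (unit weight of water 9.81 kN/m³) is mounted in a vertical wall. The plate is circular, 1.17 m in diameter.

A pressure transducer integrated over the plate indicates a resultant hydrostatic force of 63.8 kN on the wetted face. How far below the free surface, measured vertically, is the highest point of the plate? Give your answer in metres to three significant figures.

d_top ≈ 7.00 m

γ = 0.798 × 9.81 = 7.82838 kN/m³.
A = π(0.585)² = 1.07513 m².
From F = γ·h_c·A, the centroid depth is h_c = 63.8/(7.82838 × 1.07513) = 7.58032 m.
The centroid is at the centre, 0.585 m below the top of the plate, so the highest point sits at h_top = 7.58032 − 0.585 = 6.99532 m below the surface.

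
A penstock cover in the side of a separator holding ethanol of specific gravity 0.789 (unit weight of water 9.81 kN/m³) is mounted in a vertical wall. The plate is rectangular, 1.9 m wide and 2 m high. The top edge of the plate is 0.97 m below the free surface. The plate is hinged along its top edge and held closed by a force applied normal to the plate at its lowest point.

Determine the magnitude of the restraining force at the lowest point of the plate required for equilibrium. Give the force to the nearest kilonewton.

γ = 0.789 × 9.81 = 7.74009 kN/m³.
The centroid lies 2/2 = 1 m below the top edge, so the centroid depth is h_c = 0.97 + 1 = 1.97 m.
A = 1.9 × 2 = 3.8 m².
Resultant F = γ·h_c·A = 7.74009 × 1.97 × 3.8 = 57.9423 kN.
I_c = b·h³/12 = 1.9 × 2³/12 = 1.26667 m⁴.
Centre of pressure: y_p = y_c + I_c/(y_c·A) = 1.97 + 1.26667/(1.97 × 3.8) = 1.97 + 0.169205 = 2.13921 m along the plane.
The resultant acts 1 + 0.169205 = 1.16921 m (along the plate) below the hinge at the top edge, so the moment about the hinge is M = F × 1.16921 = 57.9423 × 1.16921 = 67.7467 kN·m.
A normal force at the bottom, 2 m from the hinge, must supply this moment: P = 67.7467/2 = 33.8734 kN.

P ≈ 34 kN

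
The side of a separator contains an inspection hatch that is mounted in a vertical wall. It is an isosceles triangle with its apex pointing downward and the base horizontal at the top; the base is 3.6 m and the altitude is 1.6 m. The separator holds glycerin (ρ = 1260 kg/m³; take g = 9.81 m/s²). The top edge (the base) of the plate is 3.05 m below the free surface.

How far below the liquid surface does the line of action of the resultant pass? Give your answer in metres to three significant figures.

γ = ρg = 1260 × 9.81 / 1000 = 12.3606 kN/m³.
With the apex down, the centroid sits h/3 = 1.6/3 = 0.533333 m below the base (the top edge), so the centroid depth is h_c = 3.05 + 0.533333 = 3.58333 m.
A = ½ × 3.6 × 1.6 = 2.88 m².
Resultant F = γ·h_c·A = 12.3606 × 3.58333 × 2.88 = 127.561 kN.
I_c = b·h³/36 = 3.6 × 1.6³/36 = 0.4096 m⁴.
Centre of pressure: y_p = y_c + I_c/(y_c·A) = 3.58333 + 0.4096/(3.58333 × 2.88) = 3.58333 + 0.03969 = 3.62302 m along the plane.

h_p = 3.62 m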